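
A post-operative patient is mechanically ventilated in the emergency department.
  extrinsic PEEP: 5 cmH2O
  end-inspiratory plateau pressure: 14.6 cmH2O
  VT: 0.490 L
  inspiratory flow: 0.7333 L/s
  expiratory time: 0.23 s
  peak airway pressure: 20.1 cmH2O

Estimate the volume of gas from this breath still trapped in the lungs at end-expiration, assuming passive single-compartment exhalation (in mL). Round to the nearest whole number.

269

R = (PIP − Pplat)/V̇ = (20.1 − 14.6) / 0.7333 = 5.5/0.7333 = 7.5 cmH2O·s/L.
C = Vt/(Pplat − PEEP) = 490.0 / (14.6 − 5) = 490.0/9.6 = 51.042 mL/cmH2O.
τ = R × C = 7.5 × 0.05104 L/cmH2O = 0.3828 s.
Fraction remaining = e^(−Te/τ) = e^(−0.23/0.3828) = 0.5484.
Trapped volume = 490.0 × 0.5484 = 268.72 mL.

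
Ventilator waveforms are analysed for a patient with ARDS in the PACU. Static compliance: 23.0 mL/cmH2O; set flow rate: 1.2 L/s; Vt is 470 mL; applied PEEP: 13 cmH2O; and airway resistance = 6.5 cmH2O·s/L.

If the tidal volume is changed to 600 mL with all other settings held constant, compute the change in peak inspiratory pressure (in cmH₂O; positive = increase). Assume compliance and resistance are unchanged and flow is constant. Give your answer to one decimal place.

5.7

PIP = Vt/C + R·V̇ + PEEP (constant-flow equation of motion).
Only the elastic term changes: ΔPIP = ΔVt / C = (600 − 470) / 23.0 = 5.652 cmH2O.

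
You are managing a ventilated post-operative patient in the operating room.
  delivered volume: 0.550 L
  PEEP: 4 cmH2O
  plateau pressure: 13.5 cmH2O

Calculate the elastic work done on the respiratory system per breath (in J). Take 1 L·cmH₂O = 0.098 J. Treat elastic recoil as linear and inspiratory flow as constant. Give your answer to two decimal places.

0.26

Elastic work ≈ ½ × (Pplat − PEEP) × Vt = 0.5 × (13.5 − 4) × 0.550 L = 0.5 × 9.5 × 0.550 = 2.613 L·cmH2O.
× 0.098 J/(L·cmH2O) → 0.2561 J.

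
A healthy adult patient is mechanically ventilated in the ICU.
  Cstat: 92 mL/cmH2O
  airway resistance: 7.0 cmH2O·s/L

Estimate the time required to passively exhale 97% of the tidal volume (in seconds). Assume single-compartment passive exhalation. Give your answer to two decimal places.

2.26

τ = R × C = 7.0 × 92 mL/cmH2O = 7.0 × 0.092 L/cmH2O = 0.644 s.
Exhaled fraction f = 1 − e^(−t/τ) → t = −τ·ln(1 − f) = −0.644·ln(0.03) = 2.258 s.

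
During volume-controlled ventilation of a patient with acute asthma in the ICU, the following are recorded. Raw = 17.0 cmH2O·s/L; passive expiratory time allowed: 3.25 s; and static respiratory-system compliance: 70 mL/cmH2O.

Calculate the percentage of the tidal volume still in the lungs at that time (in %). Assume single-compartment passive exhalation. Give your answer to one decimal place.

6.5

τ = R × C = 17.0 × 70 mL/cmH2O = 17.0 × 0.070 L/cmH2O = 1.19 s.
Passive exhalation: V(t)/V₀ = e^(−t/τ) = e^(−3.25/1.19) = 0.06515.
Fraction remaining = 0.06515 → 6.515%.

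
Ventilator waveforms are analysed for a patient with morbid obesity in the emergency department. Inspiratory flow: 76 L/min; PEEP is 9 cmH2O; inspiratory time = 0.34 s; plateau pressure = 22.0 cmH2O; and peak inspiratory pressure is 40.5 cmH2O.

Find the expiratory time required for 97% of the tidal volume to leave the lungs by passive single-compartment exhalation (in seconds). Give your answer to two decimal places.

Flow: 76 L/min ÷ 60 = 1.2667 L/s.
Vt = flow × Ti = 1.2667 L/s × 0.34 s × 1000 mL/L = 430.68 mL.
R = (PIP − Pplat)/V̇ = (40.5 − 22.0) / 1.2667 = 18.5/1.2667 = 14.605 cmH2O·s/L.
C = Vt/(Pplat − PEEP) = 430.68 / (22.0 − 9) = 430.68/13.0 = 33.129 mL/cmH2O.
τ = R × C = 14.605 × 0.03313 L/cmH2O = 0.4839 s.
t = −τ·ln(1 − 0.97) = −0.4839·ln(0.03) = 1.697 s.

1.70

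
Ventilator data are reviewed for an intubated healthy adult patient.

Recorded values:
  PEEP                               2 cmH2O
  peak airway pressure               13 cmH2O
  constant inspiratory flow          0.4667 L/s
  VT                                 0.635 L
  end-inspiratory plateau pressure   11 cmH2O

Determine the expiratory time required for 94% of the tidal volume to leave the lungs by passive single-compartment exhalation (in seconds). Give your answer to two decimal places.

0.85

R = (PIP − Pplat)/V̇ = (13 − 11) / 0.4667 = 2.0/0.4667 = 4.285 cmH2O·s/L.
C = Vt/(Pplat − PEEP) = 635.0 / (11 − 2) = 635.0/9.0 = 70.556 mL/cmH2O.
τ = R × C = 4.285 × 0.07056 L/cmH2O = 0.3023 s.
t = −τ·ln(1 − 0.94) = −0.3023·ln(0.06) = 0.8505 s.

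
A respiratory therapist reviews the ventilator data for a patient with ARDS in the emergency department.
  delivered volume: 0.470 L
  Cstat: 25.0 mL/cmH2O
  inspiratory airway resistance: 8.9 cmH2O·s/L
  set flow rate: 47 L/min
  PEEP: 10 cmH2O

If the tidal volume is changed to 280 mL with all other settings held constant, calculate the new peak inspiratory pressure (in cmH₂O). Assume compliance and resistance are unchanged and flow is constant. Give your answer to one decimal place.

Flow: 47 L/min ÷ 60 = 0.7833 L/s.
PIP = Vt/C + R·V̇ + PEEP (constant-flow equation of motion).
Only the elastic term changes: ΔPIP = ΔVt / C = (280 − 470) / 25.0 = -7.6 cmH2O.
Original PIP = 470/25.0 + 8.9×0.7833 + 10 = 35.771 cmH2O; new PIP = 35.771 + (-7.6) = 28.171 cmH2O.

28.2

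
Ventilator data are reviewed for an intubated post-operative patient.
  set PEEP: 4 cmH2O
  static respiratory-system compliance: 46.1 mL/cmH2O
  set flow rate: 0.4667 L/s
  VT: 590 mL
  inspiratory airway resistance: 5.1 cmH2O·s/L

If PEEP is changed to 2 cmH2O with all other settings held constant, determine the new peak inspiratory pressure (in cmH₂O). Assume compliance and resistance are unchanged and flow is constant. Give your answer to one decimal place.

PIP = Vt/C + R·V̇ + PEEP (constant-flow equation of motion).
Only the baseline term changes: ΔPIP = ΔPEEP = 2 − 4 = -2.0 cmH2O.
Original PIP = 590/46.1 + 5.1×0.4667 + 4 = 19.178 cmH2O; new PIP = 19.178 + (-2.0) = 17.178 cmH2O.

17.2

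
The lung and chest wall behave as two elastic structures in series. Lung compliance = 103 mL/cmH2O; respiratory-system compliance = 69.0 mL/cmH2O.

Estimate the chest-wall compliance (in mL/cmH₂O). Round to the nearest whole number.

1/Ccw = 1/Crs − 1/CL.
1/Ccw = 1/69.0 − 1/103 = 0.004784.
Ccw = 209.03 mL/cmH2O.

209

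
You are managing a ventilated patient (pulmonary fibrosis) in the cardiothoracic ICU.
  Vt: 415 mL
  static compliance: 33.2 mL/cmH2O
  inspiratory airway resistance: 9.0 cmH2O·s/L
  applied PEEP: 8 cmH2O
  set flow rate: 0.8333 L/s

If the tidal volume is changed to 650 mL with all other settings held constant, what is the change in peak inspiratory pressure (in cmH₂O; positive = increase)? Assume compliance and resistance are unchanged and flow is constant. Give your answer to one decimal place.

PIP = Vt/C + R·V̇ + PEEP (constant-flow equation of motion).
Only the elastic term changes: ΔPIP = ΔVt / C = (650 − 415) / 33.2 = 7.078 cmH2O.

7.1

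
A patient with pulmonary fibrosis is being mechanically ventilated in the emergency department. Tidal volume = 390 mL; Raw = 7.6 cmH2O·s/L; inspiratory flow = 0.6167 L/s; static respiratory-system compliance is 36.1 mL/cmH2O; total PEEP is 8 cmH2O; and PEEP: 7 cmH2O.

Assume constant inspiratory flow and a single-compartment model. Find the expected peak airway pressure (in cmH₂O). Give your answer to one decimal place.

Total PEEP = 8 cmH2O (set 7 + intrinsic 1); this is the baseline alveolar pressure.
Equation of motion (constant flow): PIP = Vt/C + R·V̇ + PEEP.
PIP = 390/36.1 + 7.6×0.6167 + 8 = 10.803 + 4.687 + 8 = 23.49 cmH2O.

23.5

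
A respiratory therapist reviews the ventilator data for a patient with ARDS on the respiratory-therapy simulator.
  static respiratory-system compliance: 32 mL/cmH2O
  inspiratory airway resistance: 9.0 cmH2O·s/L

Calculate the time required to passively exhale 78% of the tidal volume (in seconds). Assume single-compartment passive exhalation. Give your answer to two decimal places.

τ = R × C = 9.0 × 32 mL/cmH2O = 9.0 × 0.032 L/cmH2O = 0.288 s.
Exhaled fraction f = 1 − e^(−t/τ) → t = −τ·ln(1 − f) = −0.288·ln(0.22) = 0.4361 s.

0.44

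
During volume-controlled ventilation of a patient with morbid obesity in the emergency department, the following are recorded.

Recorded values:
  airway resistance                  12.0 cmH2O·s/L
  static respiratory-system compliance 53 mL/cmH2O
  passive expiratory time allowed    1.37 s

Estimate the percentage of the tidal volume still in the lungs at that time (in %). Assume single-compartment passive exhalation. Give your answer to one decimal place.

τ = R × C = 12.0 × 53 mL/cmH2O = 12.0 × 0.053 L/cmH2O = 0.636 s.
Passive exhalation: V(t)/V₀ = e^(−t/τ) = e^(−1.37/0.636) = 0.116.
Fraction remaining = 0.116 → 11.6%.

11.6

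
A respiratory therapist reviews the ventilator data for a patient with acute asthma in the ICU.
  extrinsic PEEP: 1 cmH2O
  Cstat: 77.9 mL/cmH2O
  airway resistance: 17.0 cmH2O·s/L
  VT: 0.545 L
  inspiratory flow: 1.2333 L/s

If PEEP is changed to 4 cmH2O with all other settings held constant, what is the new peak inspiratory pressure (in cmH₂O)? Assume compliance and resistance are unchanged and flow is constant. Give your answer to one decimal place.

32.0

PIP = Vt/C + R·V̇ + PEEP (constant-flow equation of motion).
Only the baseline term changes: ΔPIP = ΔPEEP = 4 − 1 = 3.0 cmH2O.
Original PIP = 545/77.9 + 17.0×1.2333 + 1 = 28.962 cmH2O; new PIP = 28.962 + (3.0) = 31.962 cmH2O.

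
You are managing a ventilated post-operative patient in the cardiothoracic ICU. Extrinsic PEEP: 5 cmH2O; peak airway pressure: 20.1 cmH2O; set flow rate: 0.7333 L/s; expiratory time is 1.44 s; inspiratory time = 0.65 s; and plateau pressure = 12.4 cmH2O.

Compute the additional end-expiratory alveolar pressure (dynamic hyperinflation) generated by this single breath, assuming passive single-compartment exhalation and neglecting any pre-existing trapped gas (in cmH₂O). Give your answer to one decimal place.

Vt = flow × Ti = 0.7333 L/s × 0.65 s × 1000 mL/L = 476.65 mL.
R = (PIP − Pplat)/V̇ = (20.1 − 12.4) / 0.7333 = 7.7/0.7333 = 10.5 cmH2O·s/L.
C = Vt/(Pplat − PEEP) = 476.65 / (12.4 − 5) = 476.65/7.4 = 64.412 mL/cmH2O.
τ = R × C = 10.5 × 0.06441 L/cmH2O = 0.6763 s.
Fraction remaining = e^(−Te/τ) = e^(−1.44/0.6763) = 0.1189; trapped volume = 476.65 × 0.1189 = 56.674 mL.
Additional alveolar pressure from trapping ≈ V_trapped / C = 56.674 / 64.412 = 0.8799 cmH2O.

0.9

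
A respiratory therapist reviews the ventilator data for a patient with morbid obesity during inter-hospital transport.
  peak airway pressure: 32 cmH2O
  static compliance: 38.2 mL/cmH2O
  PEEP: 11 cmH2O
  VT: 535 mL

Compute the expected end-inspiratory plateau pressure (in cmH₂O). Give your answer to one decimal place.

25.0

Pplat = PEEP + Vt / Cstat = 11 + 535 / 38.2 = 11 + 14.005 = 25.005 cmH2O.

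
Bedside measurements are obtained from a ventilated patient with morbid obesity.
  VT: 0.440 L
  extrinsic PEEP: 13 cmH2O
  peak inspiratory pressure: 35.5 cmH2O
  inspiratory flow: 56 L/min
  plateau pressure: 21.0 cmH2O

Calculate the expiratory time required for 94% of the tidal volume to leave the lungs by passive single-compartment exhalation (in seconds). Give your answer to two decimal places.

Flow: 56 L/min ÷ 60 = 0.9333 L/s.
R = (PIP − Pplat)/V̇ = (35.5 − 21.0) / 0.9333 = 14.5/0.9333 = 15.536 cmH2O·s/L.
C = Vt/(Pplat − PEEP) = 440.0 / (21.0 − 13) = 440.0/8.0 = 55.0 mL/cmH2O.
τ = R × C = 15.536 × 0.055 L/cmH2O = 0.8545 s.
t = −τ·ln(1 − 0.94) = −0.8545·ln(0.06) = 2.404 s.

2.40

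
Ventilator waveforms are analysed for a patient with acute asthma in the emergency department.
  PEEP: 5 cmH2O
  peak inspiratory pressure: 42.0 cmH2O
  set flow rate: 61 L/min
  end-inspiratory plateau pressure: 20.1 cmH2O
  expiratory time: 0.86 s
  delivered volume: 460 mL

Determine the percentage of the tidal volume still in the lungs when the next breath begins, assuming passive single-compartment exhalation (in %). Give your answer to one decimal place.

Flow: 61 L/min ÷ 60 = 1.0167 L/s.
R = (PIP − Pplat)/V̇ = (42.0 − 20.1) / 1.0167 = 21.9/1.0167 = 21.54 cmH2O·s/L.
C = Vt/(Pplat − PEEP) = 460.0 / (20.1 − 5) = 460.0/15.1 = 30.464 mL/cmH2O.
τ = R × C = 21.54 × 0.03046 L/cmH2O = 0.6561 s.
Fraction remaining at end-expiration = e^(−Te/τ) = e^(−0.86/0.6561) = 0.2696 → 26.96%.

27.0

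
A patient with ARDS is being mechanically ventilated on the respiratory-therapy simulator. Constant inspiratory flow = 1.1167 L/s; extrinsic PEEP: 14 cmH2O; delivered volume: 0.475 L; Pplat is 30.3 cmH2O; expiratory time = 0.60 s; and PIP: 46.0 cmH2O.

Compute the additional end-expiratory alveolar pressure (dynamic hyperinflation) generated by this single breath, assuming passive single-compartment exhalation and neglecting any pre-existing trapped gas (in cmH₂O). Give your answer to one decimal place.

R = (PIP − Pplat)/V̇ = (46.0 − 30.3) / 1.1167 = 15.7/1.1167 = 14.059 cmH2O·s/L.
C = Vt/(Pplat − PEEP) = 475.0 / (30.3 − 14) = 475.0/16.3 = 29.141 mL/cmH2O.
τ = R × C = 14.059 × 0.02914 L/cmH2O = 0.4097 s.
Fraction remaining = e^(−Te/τ) = e^(−0.60/0.4097) = 0.2312; trapped volume = 475.0 × 0.2312 = 109.82 mL.
Additional alveolar pressure from trapping ≈ V_trapped / C = 109.82 / 29.141 = 3.769 cmH2O.

3.8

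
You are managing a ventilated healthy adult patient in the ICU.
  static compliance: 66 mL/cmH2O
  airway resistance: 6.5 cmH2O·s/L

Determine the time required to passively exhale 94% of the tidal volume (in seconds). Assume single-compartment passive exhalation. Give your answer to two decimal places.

1.21

τ = R × C = 6.5 × 66 mL/cmH2O = 6.5 × 0.066 L/cmH2O = 0.429 s.
Exhaled fraction f = 1 − e^(−t/τ) → t = −τ·ln(1 − f) = −0.429·ln(0.06) = 1.207 s.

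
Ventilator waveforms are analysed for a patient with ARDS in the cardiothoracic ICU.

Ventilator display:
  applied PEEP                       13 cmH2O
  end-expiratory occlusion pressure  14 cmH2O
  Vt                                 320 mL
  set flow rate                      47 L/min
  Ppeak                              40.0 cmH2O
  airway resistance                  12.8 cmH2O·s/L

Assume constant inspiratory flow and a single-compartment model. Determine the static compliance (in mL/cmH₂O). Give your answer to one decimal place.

Flow: 47 L/min ÷ 60 = 0.7833 L/s.
Total PEEP = 14 cmH2O (set 13 + intrinsic 1); this is the baseline alveolar pressure.
Equation of motion (constant flow): PIP = Vt/C + R·V̇ + PEEP.
Vt/C = PIP − R·V̇ − PEEP = 40.0 − 12.8×0.7833 − 14 = 40.0 − 10.026 − 14 = 15.974 cmH2O.
C = Vt / 15.974 = 320 / 15.974 = 20.033 mL/cmH2O.

20.0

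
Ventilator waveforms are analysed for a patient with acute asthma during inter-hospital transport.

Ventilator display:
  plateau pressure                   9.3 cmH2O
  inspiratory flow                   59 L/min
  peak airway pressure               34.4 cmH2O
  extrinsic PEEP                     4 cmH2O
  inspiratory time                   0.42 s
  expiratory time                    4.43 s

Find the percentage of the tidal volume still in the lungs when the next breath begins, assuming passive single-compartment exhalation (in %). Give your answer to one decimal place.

10.8

Flow: 59 L/min ÷ 60 = 0.9833 L/s.
Vt = flow × Ti = 0.9833 L/s × 0.42 s × 1000 mL/L = 412.99 mL.
R = (PIP − Pplat)/V̇ = (34.4 − 9.3) / 0.9833 = 25.1/0.9833 = 25.526 cmH2O·s/L.
C = Vt/(Pplat − PEEP) = 412.99 / (9.3 − 4) = 412.99/5.3 = 77.923 mL/cmH2O.
τ = R × C = 25.526 × 0.07792 L/cmH2O = 1.989 s.
Fraction remaining at end-expiration = e^(−Te/τ) = e^(−4.43/1.989) = 0.1078 → 10.78%.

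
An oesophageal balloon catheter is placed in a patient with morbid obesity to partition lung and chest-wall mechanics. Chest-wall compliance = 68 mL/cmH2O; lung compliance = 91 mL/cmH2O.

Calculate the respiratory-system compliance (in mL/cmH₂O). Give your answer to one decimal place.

38.9

Lung and chest wall are elastances in series: 1/Crs = 1/CL + 1/Ccw.
1/Crs = 1/91 + 1/68 = 0.02569.
Crs = 38.926 mL/cmH2O.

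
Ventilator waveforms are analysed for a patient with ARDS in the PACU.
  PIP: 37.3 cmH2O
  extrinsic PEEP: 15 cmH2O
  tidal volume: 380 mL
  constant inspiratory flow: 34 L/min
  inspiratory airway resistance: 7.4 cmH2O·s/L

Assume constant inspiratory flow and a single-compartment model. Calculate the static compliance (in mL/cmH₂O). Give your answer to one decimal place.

21.0

Flow: 34 L/min ÷ 60 = 0.5667 L/s.
Equation of motion (constant flow): PIP = Vt/C + R·V̇ + PEEP.
Vt/C = PIP − R·V̇ − PEEP = 37.3 − 7.4×0.5667 − 15 = 37.3 − 4.194 − 15 = 18.106 cmH2O.
C = Vt / 18.106 = 380 / 18.106 = 20.988 mL/cmH2O.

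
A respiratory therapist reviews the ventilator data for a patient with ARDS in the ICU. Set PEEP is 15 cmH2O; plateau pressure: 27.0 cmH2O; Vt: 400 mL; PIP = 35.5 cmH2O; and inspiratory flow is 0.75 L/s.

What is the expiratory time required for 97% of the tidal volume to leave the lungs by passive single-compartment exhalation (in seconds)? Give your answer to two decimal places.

1.32

R = (PIP − Pplat)/V̇ = (35.5 − 27.0) / 0.75 = 8.5/0.75 = 11.333 cmH2O·s/L.
C = Vt/(Pplat − PEEP) = 400.0 / (27.0 − 15) = 400.0/12.0 = 33.333 mL/cmH2O.
τ = R × C = 11.333 × 0.03333 L/cmH2O = 0.3777 s.
t = −τ·ln(1 − 0.97) = −0.3777·ln(0.03) = 1.324 s.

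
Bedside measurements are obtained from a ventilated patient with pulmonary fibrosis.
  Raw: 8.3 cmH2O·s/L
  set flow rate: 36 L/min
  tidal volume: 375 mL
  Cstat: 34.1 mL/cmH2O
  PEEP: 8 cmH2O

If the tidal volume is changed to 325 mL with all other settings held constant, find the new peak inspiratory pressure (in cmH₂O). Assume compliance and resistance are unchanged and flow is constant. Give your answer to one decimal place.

22.5

Flow: 36 L/min ÷ 60 = 0.6 L/s.
PIP = Vt/C + R·V̇ + PEEP (constant-flow equation of motion).
Only the elastic term changes: ΔPIP = ΔVt / C = (325 − 375) / 34.1 = -1.466 cmH2O.
Original PIP = 375/34.1 + 8.3×0.6 + 8 = 23.977 cmH2O; new PIP = 23.977 + (-1.466) = 22.511 cmH2O.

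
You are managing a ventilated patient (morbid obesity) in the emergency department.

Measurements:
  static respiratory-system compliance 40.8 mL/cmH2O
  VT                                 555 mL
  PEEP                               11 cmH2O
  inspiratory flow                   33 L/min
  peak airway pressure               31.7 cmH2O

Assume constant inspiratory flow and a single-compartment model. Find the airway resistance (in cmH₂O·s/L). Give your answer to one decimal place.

Flow: 33 L/min ÷ 60 = 0.55 L/s.
Equation of motion (constant flow): PIP = Vt/C + R·V̇ + PEEP.
R·V̇ = PIP − Vt/C − PEEP = 31.7 − 555/40.8 − 11 = 31.7 − 13.603 − 11 = 7.097 cmH2O.
R = 7.097 / 0.55 = 12.904 cmH2O·s/L.

12.9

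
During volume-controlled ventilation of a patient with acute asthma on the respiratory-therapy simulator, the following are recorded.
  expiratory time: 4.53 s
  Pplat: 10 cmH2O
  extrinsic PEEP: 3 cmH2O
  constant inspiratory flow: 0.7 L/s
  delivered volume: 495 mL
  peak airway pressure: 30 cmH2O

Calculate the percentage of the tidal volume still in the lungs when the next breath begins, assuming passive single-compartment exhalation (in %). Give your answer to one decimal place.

R = (PIP − Pplat)/V̇ = (30 − 10) / 0.7 = 20.0/0.7 = 28.571 cmH2O·s/L.
C = Vt/(Pplat − PEEP) = 495.0 / (10 − 3) = 495.0/7.0 = 70.714 mL/cmH2O.
τ = R × C = 28.571 × 0.07071 L/cmH2O = 2.02 s.
Fraction remaining at end-expiration = e^(−Te/τ) = e^(−4.53/2.02) = 0.1062 → 10.62%.

10.6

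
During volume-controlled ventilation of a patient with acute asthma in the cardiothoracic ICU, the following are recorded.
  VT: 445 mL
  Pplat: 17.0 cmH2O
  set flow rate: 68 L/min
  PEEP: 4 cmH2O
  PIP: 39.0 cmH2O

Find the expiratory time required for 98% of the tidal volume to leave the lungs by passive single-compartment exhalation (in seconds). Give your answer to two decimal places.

2.60

Flow: 68 L/min ÷ 60 = 1.1333 L/s.
R = (PIP − Pplat)/V̇ = (39.0 − 17.0) / 1.1333 = 22.0/1.1333 = 19.412 cmH2O·s/L.
C = Vt/(Pplat − PEEP) = 445.0 / (17.0 − 4) = 445.0/13.0 = 34.231 mL/cmH2O.
τ = R × C = 19.412 × 0.03423 L/cmH2O = 0.6645 s.
t = −τ·ln(1 − 0.98) = −0.6645·ln(0.02) = 2.6 s.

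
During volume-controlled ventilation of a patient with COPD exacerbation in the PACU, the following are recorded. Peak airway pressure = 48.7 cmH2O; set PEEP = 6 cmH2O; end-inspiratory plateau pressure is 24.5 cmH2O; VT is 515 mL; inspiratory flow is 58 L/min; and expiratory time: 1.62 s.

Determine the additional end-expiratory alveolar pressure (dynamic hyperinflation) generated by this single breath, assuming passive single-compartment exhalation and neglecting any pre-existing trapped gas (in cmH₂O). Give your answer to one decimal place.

Flow: 58 L/min ÷ 60 = 0.9667 L/s.
R = (PIP − Pplat)/V̇ = (48.7 − 24.5) / 0.9667 = 24.2/0.9667 = 25.034 cmH2O·s/L.
C = Vt/(Pplat − PEEP) = 515.0 / (24.5 − 6) = 515.0/18.5 = 27.838 mL/cmH2O.
τ = R × C = 25.034 × 0.02784 L/cmH2O = 0.6969 s.
Fraction remaining = e^(−Te/τ) = e^(−1.62/0.6969) = 0.09782; trapped volume = 515.0 × 0.09782 = 50.377 mL.
Additional alveolar pressure from trapping ≈ V_trapped / C = 50.377 / 27.838 = 1.81 cmH2O.

1.8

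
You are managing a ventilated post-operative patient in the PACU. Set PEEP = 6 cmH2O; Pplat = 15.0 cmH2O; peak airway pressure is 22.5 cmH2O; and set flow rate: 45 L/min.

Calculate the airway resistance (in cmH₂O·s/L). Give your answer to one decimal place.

Flow: 45 L/min ÷ 60 = 0.75 L/s.
Raw = (PIP − Pplat) / flow = (22.5 − 15.0) / 0.75 = 7.5 / 0.75 = 10.0 cmH2O·s/L.

10.0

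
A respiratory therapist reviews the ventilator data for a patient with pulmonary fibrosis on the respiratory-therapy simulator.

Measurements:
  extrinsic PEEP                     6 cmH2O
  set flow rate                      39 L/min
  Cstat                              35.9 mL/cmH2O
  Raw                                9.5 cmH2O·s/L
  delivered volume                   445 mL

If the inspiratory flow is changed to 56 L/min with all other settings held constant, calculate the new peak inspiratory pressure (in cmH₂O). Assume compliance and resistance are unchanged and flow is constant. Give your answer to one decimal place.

27.3

Flow: 39 L/min ÷ 60 = 0.65 L/s.
New flow: 56 L/min ÷ 60 = 0.9333 L/s.
PIP = Vt/C + R·V̇ + PEEP (constant-flow equation of motion).
Only the resistive term changes: ΔPIP = R × ΔV̇ = 9.5 × (0.9333 − 0.65) = 9.5 × 0.2833 = 2.691 cmH2O.
Original PIP = 445/35.9 + 9.5×0.65 + 6 = 24.571 cmH2O; new PIP = 24.571 + (2.691) = 27.262 cmH2O.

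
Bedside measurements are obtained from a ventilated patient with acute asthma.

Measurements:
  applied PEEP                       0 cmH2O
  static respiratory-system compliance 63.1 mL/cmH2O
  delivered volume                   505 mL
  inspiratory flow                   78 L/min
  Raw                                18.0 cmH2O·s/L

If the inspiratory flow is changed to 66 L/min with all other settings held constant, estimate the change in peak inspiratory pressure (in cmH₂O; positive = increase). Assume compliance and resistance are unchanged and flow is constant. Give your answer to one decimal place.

Flow: 78 L/min ÷ 60 = 1.3 L/s.
New flow: 66 L/min ÷ 60 = 1.1 L/s.
PIP = Vt/C + R·V̇ + PEEP (constant-flow equation of motion).
Only the resistive term changes: ΔPIP = R × ΔV̇ = 18.0 × (1.1 − 1.3) = 18.0 × -0.2 = -3.6 cmH2O.

-3.6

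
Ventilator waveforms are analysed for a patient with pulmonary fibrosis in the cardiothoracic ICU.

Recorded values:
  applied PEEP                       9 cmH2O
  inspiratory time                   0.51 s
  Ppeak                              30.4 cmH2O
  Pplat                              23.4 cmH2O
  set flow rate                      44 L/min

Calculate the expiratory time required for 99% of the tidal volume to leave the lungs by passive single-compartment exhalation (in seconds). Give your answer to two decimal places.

Flow: 44 L/min ÷ 60 = 0.7333 L/s.
Vt = flow × Ti = 0.7333 L/s × 0.51 s × 1000 mL/L = 373.98 mL.
R = (PIP − Pplat)/V̇ = (30.4 − 23.4) / 0.7333 = 7.0/0.7333 = 9.546 cmH2O·s/L.
C = Vt/(Pplat − PEEP) = 373.98 / (23.4 − 9) = 373.98/14.4 = 25.971 mL/cmH2O.
τ = R × C = 9.546 × 0.02597 L/cmH2O = 0.2479 s.
t = −τ·ln(1 − 0.99) = −0.2479·ln(0.01) = 1.142 s.

1.14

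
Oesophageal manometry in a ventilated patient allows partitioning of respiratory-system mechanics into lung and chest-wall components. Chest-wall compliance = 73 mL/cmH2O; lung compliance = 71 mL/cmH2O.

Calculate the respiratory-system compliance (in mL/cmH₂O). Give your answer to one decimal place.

36.0

Lung and chest wall are elastances in series: 1/Crs = 1/CL + 1/Ccw.
1/Crs = 1/71 + 1/73 = 0.02778.
Crs = 35.997 mL/cmH2O.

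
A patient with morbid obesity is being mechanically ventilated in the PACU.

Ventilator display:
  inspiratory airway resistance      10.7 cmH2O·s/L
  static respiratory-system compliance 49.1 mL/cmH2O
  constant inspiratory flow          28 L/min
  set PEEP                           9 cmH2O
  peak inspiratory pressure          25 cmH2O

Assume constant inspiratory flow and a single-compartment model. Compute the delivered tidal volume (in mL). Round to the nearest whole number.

Flow: 28 L/min ÷ 60 = 0.4667 L/s.
Equation of motion (constant flow): PIP = Vt/C + R·V̇ + PEEP.
Vt/C = PIP − R·V̇ − PEEP = 25 − 4.994 − 9 = 11.006 cmH2O.
Vt = C × 11.006 = 49.1 × 11.006 = 540.39 mL.

540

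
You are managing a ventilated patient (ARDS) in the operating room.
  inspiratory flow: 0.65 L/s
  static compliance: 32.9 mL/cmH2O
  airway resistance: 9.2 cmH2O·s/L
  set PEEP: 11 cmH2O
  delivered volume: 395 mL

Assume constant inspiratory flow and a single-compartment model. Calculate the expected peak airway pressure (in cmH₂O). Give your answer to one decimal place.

Equation of motion (constant flow): PIP = Vt/C + R·V̇ + PEEP.
PIP = 395/32.9 + 9.2×0.65 + 11 = 12.006 + 5.98 + 11 = 28.986 cmH2O.

29.0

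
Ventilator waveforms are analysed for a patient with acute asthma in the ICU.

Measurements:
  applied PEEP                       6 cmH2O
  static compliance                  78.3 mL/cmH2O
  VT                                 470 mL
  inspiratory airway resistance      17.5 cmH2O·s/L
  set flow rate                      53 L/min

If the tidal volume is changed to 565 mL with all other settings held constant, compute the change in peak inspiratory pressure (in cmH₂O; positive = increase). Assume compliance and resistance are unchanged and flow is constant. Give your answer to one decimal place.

1.2

PIP = Vt/C + R·V̇ + PEEP (constant-flow equation of motion).
Only the elastic term changes: ΔPIP = ΔVt / C = (565 − 470) / 78.3 = 1.213 cmH2O.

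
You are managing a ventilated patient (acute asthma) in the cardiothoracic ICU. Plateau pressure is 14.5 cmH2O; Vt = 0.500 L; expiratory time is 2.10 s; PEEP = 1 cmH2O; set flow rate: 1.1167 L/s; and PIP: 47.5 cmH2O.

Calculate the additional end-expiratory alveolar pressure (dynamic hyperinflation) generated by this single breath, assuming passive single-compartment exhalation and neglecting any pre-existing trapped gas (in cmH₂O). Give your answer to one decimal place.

2.0

R = (PIP − Pplat)/V̇ = (47.5 − 14.5) / 1.1167 = 33.0/1.1167 = 29.551 cmH2O·s/L.
C = Vt/(Pplat − PEEP) = 500.0 / (14.5 − 1) = 500.0/13.5 = 37.037 mL/cmH2O.
τ = R × C = 29.551 × 0.03704 L/cmH2O = 1.095 s.
Fraction remaining = e^(−Te/τ) = e^(−2.10/1.095) = 0.1469; trapped volume = 500.0 × 0.1469 = 73.45 mL.
Additional alveolar pressure from trapping ≈ V_trapped / C = 73.45 / 37.037 = 1.983 cmH2O.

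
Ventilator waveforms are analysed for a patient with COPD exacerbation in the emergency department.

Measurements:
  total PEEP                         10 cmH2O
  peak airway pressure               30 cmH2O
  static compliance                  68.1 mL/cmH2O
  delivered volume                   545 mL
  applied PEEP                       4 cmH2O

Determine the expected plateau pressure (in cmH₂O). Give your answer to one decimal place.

End-expiratory occlusion gives total PEEP = 10 cmH2O (intrinsic PEEP = 10 − 4 = 6). Use total PEEP for the elastic gradient.
Pplat = PEEPtotal + Vt / Cstat = 10 + 545 / 68.1 = 10 + 8.003 = 18.003 cmH2O.

18.0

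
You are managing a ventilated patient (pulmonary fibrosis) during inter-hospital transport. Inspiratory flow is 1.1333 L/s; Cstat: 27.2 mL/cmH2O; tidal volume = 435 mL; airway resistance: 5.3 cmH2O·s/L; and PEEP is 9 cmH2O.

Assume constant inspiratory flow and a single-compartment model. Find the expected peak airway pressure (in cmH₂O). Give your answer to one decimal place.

31.0

Equation of motion (constant flow): PIP = Vt/C + R·V̇ + PEEP.
PIP = 435/27.2 + 5.3×1.1333 + 9 = 15.993 + 6.006 + 9 = 30.999 cmH2O.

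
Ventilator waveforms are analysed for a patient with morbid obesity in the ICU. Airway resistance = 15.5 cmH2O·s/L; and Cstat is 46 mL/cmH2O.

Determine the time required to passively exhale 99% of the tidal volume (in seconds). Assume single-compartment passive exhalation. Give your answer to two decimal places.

τ = R × C = 15.5 × 46 mL/cmH2O = 15.5 × 0.046 L/cmH2O = 0.713 s.
Exhaled fraction f = 1 − e^(−t/τ) → t = −τ·ln(1 − f) = −0.713·ln(0.01) = 3.283 s.

3.28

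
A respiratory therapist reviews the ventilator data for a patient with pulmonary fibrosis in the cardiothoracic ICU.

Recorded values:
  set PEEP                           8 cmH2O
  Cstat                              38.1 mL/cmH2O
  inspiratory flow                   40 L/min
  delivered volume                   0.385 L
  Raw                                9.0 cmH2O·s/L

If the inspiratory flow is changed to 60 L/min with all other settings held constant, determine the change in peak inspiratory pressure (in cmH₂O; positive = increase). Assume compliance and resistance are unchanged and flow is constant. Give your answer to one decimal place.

3.0

Flow: 40 L/min ÷ 60 = 0.6667 L/s.
New flow: 60 L/min ÷ 60 = 1 L/s.
PIP = Vt/C + R·V̇ + PEEP (constant-flow equation of motion).
Only the resistive term changes: ΔPIP = R × ΔV̇ = 9.0 × (1 − 0.6667) = 9.0 × 0.3333 = 3.0 cmH2O.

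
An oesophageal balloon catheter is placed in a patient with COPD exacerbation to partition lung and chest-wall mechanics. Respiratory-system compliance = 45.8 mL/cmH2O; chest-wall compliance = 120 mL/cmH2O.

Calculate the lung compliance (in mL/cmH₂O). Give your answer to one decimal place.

74.1

1/CL = 1/Crs − 1/Ccw.
1/CL = 1/45.8 − 1/120 = 0.0135.
CL = 74.074 mL/cmH2O.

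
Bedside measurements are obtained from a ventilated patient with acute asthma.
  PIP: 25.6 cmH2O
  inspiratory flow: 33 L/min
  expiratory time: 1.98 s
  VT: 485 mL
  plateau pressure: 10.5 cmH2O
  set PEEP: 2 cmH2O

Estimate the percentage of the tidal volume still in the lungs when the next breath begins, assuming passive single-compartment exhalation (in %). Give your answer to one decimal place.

Flow: 33 L/min ÷ 60 = 0.55 L/s.
R = (PIP − Pplat)/V̇ = (25.6 − 10.5) / 0.55 = 15.1/0.55 = 27.455 cmH2O·s/L.
C = Vt/(Pplat − PEEP) = 485.0 / (10.5 − 2) = 485.0/8.5 = 57.059 mL/cmH2O.
τ = R × C = 27.455 × 0.05706 L/cmH2O = 1.567 s.
Fraction remaining at end-expiration = e^(−Te/τ) = e^(−1.98/1.567) = 0.2826 → 28.26%.

28.3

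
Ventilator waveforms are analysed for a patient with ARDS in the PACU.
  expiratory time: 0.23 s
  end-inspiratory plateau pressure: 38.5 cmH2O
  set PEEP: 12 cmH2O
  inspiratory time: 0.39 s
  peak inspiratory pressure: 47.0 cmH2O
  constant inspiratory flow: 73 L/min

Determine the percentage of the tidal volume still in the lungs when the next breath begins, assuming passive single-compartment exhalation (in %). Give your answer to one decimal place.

Flow: 73 L/min ÷ 60 = 1.2167 L/s.
Vt = flow × Ti = 1.2167 L/s × 0.39 s × 1000 mL/L = 474.51 mL.
R = (PIP − Pplat)/V̇ = (47.0 − 38.5) / 1.2167 = 8.5/1.2167 = 6.986 cmH2O·s/L.
C = Vt/(Pplat − PEEP) = 474.51 / (38.5 − 12) = 474.51/26.5 = 17.906 mL/cmH2O.
τ = R × C = 6.986 × 0.01791 L/cmH2O = 0.1251 s.
Fraction remaining at end-expiration = e^(−Te/τ) = e^(−0.23/0.1251) = 0.1591 → 15.91%.

15.9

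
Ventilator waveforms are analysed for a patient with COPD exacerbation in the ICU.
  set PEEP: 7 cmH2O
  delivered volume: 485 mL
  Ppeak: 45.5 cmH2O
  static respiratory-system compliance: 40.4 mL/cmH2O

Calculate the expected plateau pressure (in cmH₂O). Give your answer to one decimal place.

19.0

Pplat = PEEP + Vt / Cstat = 7 + 485 / 40.4 = 7 + 12.005 = 19.005 cmH2O.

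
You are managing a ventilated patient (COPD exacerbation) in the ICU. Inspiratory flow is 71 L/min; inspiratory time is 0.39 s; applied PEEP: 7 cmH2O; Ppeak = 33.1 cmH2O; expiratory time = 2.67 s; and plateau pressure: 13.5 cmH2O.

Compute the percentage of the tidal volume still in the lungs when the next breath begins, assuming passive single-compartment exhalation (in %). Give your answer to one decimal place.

Flow: 71 L/min ÷ 60 = 1.1833 L/s.
Vt = flow × Ti = 1.1833 L/s × 0.39 s × 1000 mL/L = 461.49 mL.
R = (PIP − Pplat)/V̇ = (33.1 − 13.5) / 1.1833 = 19.6/1.1833 = 16.564 cmH2O·s/L.
C = Vt/(Pplat − PEEP) = 461.49 / (13.5 − 7) = 461.49/6.5 = 70.998 mL/cmH2O.
τ = R × C = 16.564 × 0.071 L/cmH2O = 1.176 s.
Fraction remaining at end-expiration = e^(−Te/τ) = e^(−2.67/1.176) = 0.1033 → 10.33%.

10.3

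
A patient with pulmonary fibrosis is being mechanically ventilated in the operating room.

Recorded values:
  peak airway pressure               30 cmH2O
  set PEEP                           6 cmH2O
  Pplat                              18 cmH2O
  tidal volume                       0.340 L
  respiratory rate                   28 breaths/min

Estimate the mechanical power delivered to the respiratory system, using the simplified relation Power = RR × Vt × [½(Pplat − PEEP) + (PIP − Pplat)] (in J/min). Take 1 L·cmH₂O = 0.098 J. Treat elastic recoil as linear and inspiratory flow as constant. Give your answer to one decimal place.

Per-breath work = Vt × [½(Pplat−PEEP) + (PIP−Pplat)] = 0.340 × [0.5×12.0 + 12.0] = 0.340 × 18.0 = 6.12 L·cmH2O.
Power = 28 × 6.12 = 171.36 L·cmH2O/min.
× 0.098 J/(L·cmH2O) → 16.793 J/min.

16.8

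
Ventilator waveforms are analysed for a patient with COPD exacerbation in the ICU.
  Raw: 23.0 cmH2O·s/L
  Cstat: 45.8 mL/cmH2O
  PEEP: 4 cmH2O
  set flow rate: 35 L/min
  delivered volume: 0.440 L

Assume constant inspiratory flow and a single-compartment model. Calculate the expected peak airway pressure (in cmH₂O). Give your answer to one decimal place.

27.0

Flow: 35 L/min ÷ 60 = 0.5833 L/s.
Equation of motion (constant flow): PIP = Vt/C + R·V̇ + PEEP.
PIP = 440/45.8 + 23.0×0.5833 + 4 = 9.607 + 13.416 + 4 = 27.023 cmH2O.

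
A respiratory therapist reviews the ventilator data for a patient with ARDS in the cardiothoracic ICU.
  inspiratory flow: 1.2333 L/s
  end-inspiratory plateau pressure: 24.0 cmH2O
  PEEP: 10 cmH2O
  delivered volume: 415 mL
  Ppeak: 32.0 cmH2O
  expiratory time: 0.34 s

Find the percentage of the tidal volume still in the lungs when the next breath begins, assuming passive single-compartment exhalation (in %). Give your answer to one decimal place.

17.1

R = (PIP − Pplat)/V̇ = (32.0 − 24.0) / 1.2333 = 8.0/1.2333 = 6.487 cmH2O·s/L.
C = Vt/(Pplat − PEEP) = 415.0 / (24.0 − 10) = 415.0/14.0 = 29.643 mL/cmH2O.
τ = R × C = 6.487 × 0.02964 L/cmH2O = 0.1923 s.
Fraction remaining at end-expiration = e^(−Te/τ) = e^(−0.34/0.1923) = 0.1707 → 17.07%.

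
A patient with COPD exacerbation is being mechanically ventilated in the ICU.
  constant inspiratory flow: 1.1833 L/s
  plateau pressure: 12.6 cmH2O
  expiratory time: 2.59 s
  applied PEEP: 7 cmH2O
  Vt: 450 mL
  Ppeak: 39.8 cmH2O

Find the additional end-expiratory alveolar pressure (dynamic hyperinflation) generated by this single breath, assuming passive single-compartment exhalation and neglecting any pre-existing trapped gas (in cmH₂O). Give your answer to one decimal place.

1.4

R = (PIP − Pplat)/V̇ = (39.8 − 12.6) / 1.1833 = 27.2/1.1833 = 22.987 cmH2O·s/L.
C = Vt/(Pplat − PEEP) = 450.0 / (12.6 − 7) = 450.0/5.6 = 80.357 mL/cmH2O.
τ = R × C = 22.987 × 0.08036 L/cmH2O = 1.847 s.
Fraction remaining = e^(−Te/τ) = e^(−2.59/1.847) = 0.246; trapped volume = 450.0 × 0.246 = 110.7 mL.
Additional alveolar pressure from trapping ≈ V_trapped / C = 110.7 / 80.357 = 1.378 cmH2O.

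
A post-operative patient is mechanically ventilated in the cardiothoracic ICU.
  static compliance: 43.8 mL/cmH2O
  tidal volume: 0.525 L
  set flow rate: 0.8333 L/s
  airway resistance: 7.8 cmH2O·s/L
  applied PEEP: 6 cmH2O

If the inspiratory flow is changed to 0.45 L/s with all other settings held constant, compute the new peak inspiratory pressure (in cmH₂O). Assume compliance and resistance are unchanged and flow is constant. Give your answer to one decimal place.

21.5

PIP = Vt/C + R·V̇ + PEEP (constant-flow equation of motion).
Only the resistive term changes: ΔPIP = R × ΔV̇ = 7.8 × (0.45 − 0.8333) = 7.8 × -0.3833 = -2.99 cmH2O.
Original PIP = 525/43.8 + 7.8×0.8333 + 6 = 24.486 cmH2O; new PIP = 24.486 + (-2.99) = 21.496 cmH2O.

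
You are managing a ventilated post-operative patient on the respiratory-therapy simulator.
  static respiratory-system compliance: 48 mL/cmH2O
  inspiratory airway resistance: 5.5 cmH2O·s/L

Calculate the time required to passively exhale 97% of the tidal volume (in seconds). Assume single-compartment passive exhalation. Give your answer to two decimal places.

0.93

τ = R × C = 5.5 × 48 mL/cmH2O = 5.5 × 0.048 L/cmH2O = 0.264 s.
Exhaled fraction f = 1 − e^(−t/τ) → t = −τ·ln(1 − f) = −0.264·ln(0.03) = 0.9257 s.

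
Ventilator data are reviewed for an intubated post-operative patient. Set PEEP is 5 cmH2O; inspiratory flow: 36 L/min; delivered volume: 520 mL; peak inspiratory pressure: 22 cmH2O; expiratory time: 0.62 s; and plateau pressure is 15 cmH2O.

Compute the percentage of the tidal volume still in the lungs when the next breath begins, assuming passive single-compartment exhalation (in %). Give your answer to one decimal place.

Flow: 36 L/min ÷ 60 = 0.6 L/s.
R = (PIP − Pplat)/V̇ = (22 − 15) / 0.6 = 7.0/0.6 = 11.667 cmH2O·s/L.
C = Vt/(Pplat − PEEP) = 520.0 / (15 − 5) = 520.0/10.0 = 52.0 mL/cmH2O.
τ = R × C = 11.667 × 0.052 L/cmH2O = 0.6067 s.
Fraction remaining at end-expiration = e^(−Te/τ) = e^(−0.62/0.6067) = 0.3599 → 35.99%.

36.0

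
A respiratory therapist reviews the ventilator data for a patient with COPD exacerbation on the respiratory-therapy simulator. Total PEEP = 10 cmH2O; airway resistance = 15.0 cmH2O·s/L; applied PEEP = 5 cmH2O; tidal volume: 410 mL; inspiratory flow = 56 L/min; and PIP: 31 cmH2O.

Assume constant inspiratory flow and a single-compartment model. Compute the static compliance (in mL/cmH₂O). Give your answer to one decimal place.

Flow: 56 L/min ÷ 60 = 0.9333 L/s.
Total PEEP = 10 cmH2O (set 5 + intrinsic 5); this is the baseline alveolar pressure.
Equation of motion (constant flow): PIP = Vt/C + R·V̇ + PEEP.
Vt/C = PIP − R·V̇ − PEEP = 31 − 15.0×0.9333 − 10 = 31 − 14.0 − 10 = 7.0 cmH2O.
C = Vt / 7.0 = 410 / 7.0 = 58.571 mL/cmH2O.

58.6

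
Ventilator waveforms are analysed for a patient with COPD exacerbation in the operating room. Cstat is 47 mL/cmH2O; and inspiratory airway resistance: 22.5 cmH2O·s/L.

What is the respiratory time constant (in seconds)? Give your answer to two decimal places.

1.06

τ = R × C = 22.5 × 47 mL/cmH2O = 22.5 × 0.047 L/cmH2O = 1.058 s.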